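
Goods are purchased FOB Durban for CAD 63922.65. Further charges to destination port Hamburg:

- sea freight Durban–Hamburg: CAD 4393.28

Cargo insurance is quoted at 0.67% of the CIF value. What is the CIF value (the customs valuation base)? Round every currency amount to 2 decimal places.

Let C be the CIF value. C = FOB price + freight + 0.67% × C
C − 0.67% × C = 63922.65 + 4393.28
0.9933 × C = 68315.93
C = 68315.93 / 0.9933 = 68776.73
Insurance premium = 0.67% × 68776.73 = 460.80

CIF value: CAD 68776.73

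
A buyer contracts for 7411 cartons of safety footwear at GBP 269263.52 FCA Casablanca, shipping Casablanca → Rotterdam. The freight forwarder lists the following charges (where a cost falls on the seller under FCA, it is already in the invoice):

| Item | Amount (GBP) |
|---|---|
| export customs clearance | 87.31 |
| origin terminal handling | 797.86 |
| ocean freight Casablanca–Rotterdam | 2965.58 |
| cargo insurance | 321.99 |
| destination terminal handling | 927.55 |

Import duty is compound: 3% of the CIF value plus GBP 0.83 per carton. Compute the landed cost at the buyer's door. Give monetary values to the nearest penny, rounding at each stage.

FCA: the seller delivers export-cleared goods to the carrier; the buyer bears costs from that point.
Already in the invoice (seller's account under FCA): export clearance — exclude.
CIF value = FCA price + origin terminal + freight + insurance = 269263.52 + 797.86 + 2965.58 + 321.99 = 273348.95
Ad valorem component: 273348.95 × 3% = 8200.47
Specific component: 7411 × 0.83 = 6151.13
Import duty = 8200.47 + 6151.13 = 14351.60
Buyer bears: origin terminal 797.86 + freight 2965.58 + insurance 321.99 + destination terminal 927.55 + duty 14351.60 = 19364.58
Landed cost = invoice 269263.52 + 19364.58 = 288628.10

Total landed cost: GBP 288628.10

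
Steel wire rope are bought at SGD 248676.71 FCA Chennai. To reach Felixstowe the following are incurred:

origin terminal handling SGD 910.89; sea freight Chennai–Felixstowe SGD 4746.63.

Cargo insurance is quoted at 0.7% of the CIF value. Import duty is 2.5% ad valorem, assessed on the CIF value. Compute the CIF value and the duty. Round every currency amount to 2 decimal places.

Let C be the CIF value. C = FCA price + pre-shipment costs + freight + 0.7% × C
C − 0.7% × C = 248676.71 + 910.89 + 4746.63
0.993 × C = 254334.23
C = 254334.23 / 0.993 = 256127.12
Insurance premium = 0.7% × 256127.12 = 1792.89
Import duty = 256127.12 × 2.5% = 6403.18

CIF value: SGD 256127.12; import duty: SGD 6403.18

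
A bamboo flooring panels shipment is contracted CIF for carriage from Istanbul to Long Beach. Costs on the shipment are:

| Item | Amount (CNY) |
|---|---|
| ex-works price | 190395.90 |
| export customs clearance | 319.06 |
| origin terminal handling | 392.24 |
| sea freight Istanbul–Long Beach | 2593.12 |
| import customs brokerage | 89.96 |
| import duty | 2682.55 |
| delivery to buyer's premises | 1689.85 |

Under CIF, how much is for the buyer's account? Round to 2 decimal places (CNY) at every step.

CIF: the seller pays costs through ocean freight and marine insurance to the destination port.
Seller's account: goods 190395.90 + export clearance 319.06 + origin terminal 392.24 + freight 2593.12 = 193700.32
Buyer's account: brokerage 89.96 + duty 2682.55 + delivery 1689.85 = 4462.36

Buyer's account: CNY 4462.36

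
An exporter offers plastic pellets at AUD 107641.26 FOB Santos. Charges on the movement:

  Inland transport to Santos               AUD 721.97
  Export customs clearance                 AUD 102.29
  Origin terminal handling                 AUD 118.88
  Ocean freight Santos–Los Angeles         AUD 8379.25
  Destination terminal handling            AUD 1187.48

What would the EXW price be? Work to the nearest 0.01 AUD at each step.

EXW price: AUD 106698.12

Not relevant to the conversion: freight, destination terminal — on the buyer under both terms; not part of either seller's price.
From FOB to EXW, the seller no longer bears: inland to port, export clearance, origin terminal.
EXW price = 107641.26 − 721.97 − 102.29 − 118.88 = 106698.12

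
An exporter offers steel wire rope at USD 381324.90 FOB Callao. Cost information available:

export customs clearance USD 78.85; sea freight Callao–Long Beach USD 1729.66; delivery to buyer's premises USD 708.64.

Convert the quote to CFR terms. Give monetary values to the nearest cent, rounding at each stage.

CFR price: USD 383054.56

Not relevant to the conversion: export clearance — on the seller under both FOB and CFR; already in the FOB price and stays in the CFR price. delivery — on the buyer under both terms; not part of either seller's price.
From FOB to CFR, the seller additionally bears: freight.
CFR price = 381324.90 + 1729.66 = 383054.56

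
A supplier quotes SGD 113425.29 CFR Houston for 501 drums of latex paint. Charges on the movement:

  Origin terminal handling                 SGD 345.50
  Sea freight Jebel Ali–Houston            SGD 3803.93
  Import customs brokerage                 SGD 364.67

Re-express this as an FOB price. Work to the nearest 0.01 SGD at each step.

FOB price: SGD 109621.36

Not relevant to the conversion: origin terminal — on the seller under both CFR and FOB; already in the CFR price and stays in the FOB price. brokerage — on the buyer under both terms; not part of either seller's price.
From CFR to FOB, the seller no longer bears: freight.
FOB price = 113425.29 − 3803.93 = 109621.36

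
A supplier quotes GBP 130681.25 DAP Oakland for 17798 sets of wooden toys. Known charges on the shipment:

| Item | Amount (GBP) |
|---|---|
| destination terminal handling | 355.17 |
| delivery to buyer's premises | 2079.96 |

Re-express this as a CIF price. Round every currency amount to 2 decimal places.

CIF price: GBP 128246.12

From DAP to CIF, the seller no longer bears: destination terminal, delivery.
CIF price = 130681.25 − 355.17 − 2079.96 = 128246.12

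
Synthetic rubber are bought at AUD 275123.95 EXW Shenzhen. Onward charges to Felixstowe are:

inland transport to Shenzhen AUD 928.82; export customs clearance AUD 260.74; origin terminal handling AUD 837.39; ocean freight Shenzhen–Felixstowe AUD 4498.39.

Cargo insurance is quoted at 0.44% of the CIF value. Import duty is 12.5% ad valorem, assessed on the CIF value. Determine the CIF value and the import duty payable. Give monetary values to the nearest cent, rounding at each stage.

Let C be the CIF value. C = EXW price + pre-shipment costs + freight + 0.44% × C
C − 0.44% × C = 275123.95 + 928.82 + 260.74 + 837.39 + 4498.39
0.9956 × C = 281649.29
C = 281649.29 / 0.9956 = 282894.02
Insurance premium = 0.44% × 282894.02 = 1244.73
Import duty = 282894.02 × 12.5% = 35361.75

CIF value: AUD 282894.02; import duty: AUD 35361.75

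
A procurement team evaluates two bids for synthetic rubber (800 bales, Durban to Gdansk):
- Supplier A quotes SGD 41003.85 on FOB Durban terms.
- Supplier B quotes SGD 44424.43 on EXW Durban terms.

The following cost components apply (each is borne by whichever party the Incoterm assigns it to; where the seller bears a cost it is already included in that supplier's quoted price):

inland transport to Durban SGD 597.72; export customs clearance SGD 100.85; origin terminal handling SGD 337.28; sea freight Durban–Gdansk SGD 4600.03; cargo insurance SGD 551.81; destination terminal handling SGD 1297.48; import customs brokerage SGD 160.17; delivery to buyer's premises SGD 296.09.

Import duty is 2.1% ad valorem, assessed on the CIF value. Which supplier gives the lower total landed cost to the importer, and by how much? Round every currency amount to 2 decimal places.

Supplier A (FOB):
CIF value = FOB price + freight + insurance = 41003.85 + 4600.03 + 551.81 = 46155.69
Import duty = 46155.69 × 2.1% = 969.27
Buyer bears (A): 4600.03 + 551.81 + 1297.48 + 160.17 + 296.09 = 6905.58
Landed cost (A) = invoice 41003.85 + 6905.58 + duty 969.27 = 48878.70
Supplier B (EXW):
CIF value = EXW price + inland to port + export clearance + origin terminal + freight + insurance = 44424.43 + 597.72 + 100.85 + 337.28 + 4600.03 + 551.81 = 50612.12
Import duty = 50612.12 × 2.1% = 1062.85
Buyer bears (B): 597.72 + 100.85 + 337.28 + 4600.03 + 551.81 + 1297.48 + 160.17 + 296.09 = 7941.43
Landed cost (B) = invoice 44424.43 + 7941.43 + duty 1062.85 = 53428.71
Difference = |48878.70 − 53428.71| = 4550.01

Supplier A is cheaper by SGD 4550.01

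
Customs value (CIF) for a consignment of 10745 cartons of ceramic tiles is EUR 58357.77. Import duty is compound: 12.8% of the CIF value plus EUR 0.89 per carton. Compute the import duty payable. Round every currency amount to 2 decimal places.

Ad valorem component: 58357.77 × 12.8% = 7469.79
Specific component: 10745 × 0.89 = 9563.05
Import duty = 7469.79 + 9563.05 = 17032.84

Import duty: EUR 17032.84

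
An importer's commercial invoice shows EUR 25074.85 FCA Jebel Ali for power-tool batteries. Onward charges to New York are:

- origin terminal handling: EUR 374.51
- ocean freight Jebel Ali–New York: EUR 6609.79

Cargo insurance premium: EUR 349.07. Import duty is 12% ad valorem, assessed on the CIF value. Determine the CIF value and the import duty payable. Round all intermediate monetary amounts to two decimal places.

CIF = FCA price + pre-shipment costs + freight + insurance
CIF = 25074.85 + 374.51 + 6609.79 + 349.07 = 32408.22
Import duty = 32408.22 × 12% = 3888.99

CIF value: EUR 32408.22; import duty: EUR 3888.99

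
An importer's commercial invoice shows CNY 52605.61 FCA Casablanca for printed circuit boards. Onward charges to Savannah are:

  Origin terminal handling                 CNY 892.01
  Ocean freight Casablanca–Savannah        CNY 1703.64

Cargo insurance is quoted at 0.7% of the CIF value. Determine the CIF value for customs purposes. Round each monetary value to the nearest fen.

Let C be the CIF value. C = FCA price + pre-shipment costs + freight + 0.7% × C
C − 0.7% × C = 52605.61 + 892.01 + 1703.64
0.993 × C = 55201.26
C = 55201.26 / 0.993 = 55590.39
Insurance premium = 0.7% × 55590.39 = 389.13

CIF value: CNY 55590.39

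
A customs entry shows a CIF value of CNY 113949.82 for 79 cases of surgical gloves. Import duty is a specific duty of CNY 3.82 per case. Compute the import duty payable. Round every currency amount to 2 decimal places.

Import duty = 79 × 3.82 = 301.78

Import duty: CNY 301.78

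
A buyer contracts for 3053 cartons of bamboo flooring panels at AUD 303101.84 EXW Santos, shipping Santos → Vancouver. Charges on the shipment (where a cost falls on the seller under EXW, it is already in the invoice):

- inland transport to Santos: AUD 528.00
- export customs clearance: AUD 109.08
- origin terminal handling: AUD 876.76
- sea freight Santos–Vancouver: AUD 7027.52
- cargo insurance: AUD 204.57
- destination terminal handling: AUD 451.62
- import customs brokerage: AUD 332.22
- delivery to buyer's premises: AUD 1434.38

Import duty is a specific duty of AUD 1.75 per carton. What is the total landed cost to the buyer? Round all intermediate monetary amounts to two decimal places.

EXW: the seller makes goods available at their premises; the buyer bears all onward costs.
CIF value = EXW price + inland to port + export clearance + origin terminal + freight + insurance = 303101.84 + 528.00 + 109.08 + 876.76 + 7027.52 + 204.57 = 311847.77
Import duty = 3053 × 1.75 = 5342.75
Buyer bears: inland to port 528.00 + export clearance 109.08 + origin terminal 876.76 + freight 7027.52 + insurance 204.57 + destination terminal 451.62 + brokerage 332.22 + delivery 1434.38 + duty 5342.75 = 16306.90
Landed cost = invoice 303101.84 + 16306.90 = 319408.74

Total landed cost: AUD 319408.74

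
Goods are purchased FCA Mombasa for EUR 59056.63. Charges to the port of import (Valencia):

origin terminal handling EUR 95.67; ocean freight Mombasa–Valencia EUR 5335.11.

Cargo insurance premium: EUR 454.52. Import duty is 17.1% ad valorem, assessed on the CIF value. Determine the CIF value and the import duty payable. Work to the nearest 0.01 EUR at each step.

CIF value: EUR 64941.93; import duty: EUR 11105.07

CIF = FCA price + pre-shipment costs + freight + insurance
CIF = 59056.63 + 95.67 + 5335.11 + 454.52 = 64941.93
Import duty = 64941.93 × 17.1% = 11105.07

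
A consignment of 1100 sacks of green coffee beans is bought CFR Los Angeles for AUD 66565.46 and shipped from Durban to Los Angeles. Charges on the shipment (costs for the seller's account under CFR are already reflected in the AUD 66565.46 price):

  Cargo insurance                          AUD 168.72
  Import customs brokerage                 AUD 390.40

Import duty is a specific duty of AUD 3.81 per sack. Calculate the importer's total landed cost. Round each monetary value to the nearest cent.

CFR: the seller pays costs through ocean freight to the destination port, but not insurance.
CIF value = CFR price + insurance = 66565.46 + 168.72 = 66734.18
Import duty = 1100 × 3.81 = 4191.00
Buyer bears: insurance 168.72 + brokerage 390.40 + duty 4191.00 = 4750.12
Landed cost = invoice 66565.46 + 4750.12 = 71315.58

Total landed cost: AUD 71315.58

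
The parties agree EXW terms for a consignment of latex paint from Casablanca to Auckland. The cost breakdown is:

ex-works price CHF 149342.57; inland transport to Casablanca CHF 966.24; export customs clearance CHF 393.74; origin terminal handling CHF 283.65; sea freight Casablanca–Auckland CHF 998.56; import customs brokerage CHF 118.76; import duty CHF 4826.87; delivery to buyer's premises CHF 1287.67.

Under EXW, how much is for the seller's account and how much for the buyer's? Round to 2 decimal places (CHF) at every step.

EXW: the seller makes goods available at their premises; the buyer bears all onward costs.
Seller's account: goods 149342.57 = 149342.57
Buyer's account: inland to port 966.24 + export clearance 393.74 + origin terminal 283.65 + freight 998.56 + brokerage 118.76 + duty 4826.87 + delivery 1287.67 = 8875.49

Seller: CHF 149342.57; buyer: CHF 8875.49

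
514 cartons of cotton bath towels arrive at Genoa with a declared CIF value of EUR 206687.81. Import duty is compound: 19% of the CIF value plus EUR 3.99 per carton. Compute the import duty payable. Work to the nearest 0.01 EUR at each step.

Ad valorem component: 206687.81 × 19% = 39270.68
Specific component: 514 × 3.99 = 2050.86
Import duty = 39270.68 + 2050.86 = 41321.54

Import duty: EUR 41321.54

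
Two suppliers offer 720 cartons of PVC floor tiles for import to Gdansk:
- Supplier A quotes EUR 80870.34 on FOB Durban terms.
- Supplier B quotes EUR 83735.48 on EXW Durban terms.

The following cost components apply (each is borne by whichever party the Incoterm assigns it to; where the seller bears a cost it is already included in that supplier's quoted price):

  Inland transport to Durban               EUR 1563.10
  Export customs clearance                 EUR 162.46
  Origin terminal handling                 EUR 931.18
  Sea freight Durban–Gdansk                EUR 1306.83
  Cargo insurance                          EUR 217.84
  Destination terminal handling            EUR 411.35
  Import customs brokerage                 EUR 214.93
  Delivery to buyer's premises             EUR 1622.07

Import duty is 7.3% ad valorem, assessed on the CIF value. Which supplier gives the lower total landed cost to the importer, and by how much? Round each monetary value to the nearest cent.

Supplier A (FOB):
CIF value = FOB price + freight + insurance = 80870.34 + 1306.83 + 217.84 = 82395.01
Import duty = 82395.01 × 7.3% = 6014.84
Buyer bears (A): 1306.83 + 217.84 + 411.35 + 214.93 + 1622.07 = 3773.02
Landed cost (A) = invoice 80870.34 + 3773.02 + duty 6014.84 = 90658.20
Supplier B (EXW):
CIF value = EXW price + inland to port + export clearance + origin terminal + freight + insurance = 83735.48 + 1563.10 + 162.46 + 931.18 + 1306.83 + 217.84 = 87916.89
Import duty = 87916.89 × 7.3% = 6417.93
Buyer bears (B): 1563.10 + 162.46 + 931.18 + 1306.83 + 217.84 + 411.35 + 214.93 + 1622.07 = 6429.76
Landed cost (B) = invoice 83735.48 + 6429.76 + duty 6417.93 = 96583.17
Difference = |90658.20 − 96583.17| = 5924.97

Supplier A is cheaper by EUR 5924.97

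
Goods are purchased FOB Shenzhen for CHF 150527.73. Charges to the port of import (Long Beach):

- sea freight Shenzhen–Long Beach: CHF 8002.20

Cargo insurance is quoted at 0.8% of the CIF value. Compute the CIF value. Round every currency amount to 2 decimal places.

CIF value: CHF 159808.40

Let C be the CIF value. C = FOB price + freight + 0.8% × C
C − 0.8% × C = 150527.73 + 8002.20
0.992 × C = 158529.93
C = 158529.93 / 0.992 = 159808.40
Insurance premium = 0.8% × 159808.40 = 1278.47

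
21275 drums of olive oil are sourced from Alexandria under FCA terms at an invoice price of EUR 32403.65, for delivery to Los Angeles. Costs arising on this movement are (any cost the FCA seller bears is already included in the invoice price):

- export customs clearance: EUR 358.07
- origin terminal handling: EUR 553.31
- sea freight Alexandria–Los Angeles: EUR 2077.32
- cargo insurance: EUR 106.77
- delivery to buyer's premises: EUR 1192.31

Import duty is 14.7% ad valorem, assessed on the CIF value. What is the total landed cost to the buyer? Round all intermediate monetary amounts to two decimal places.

FCA: the seller delivers export-cleared goods to the carrier; the buyer bears costs from that point.
Already in the invoice (seller's account under FCA): export clearance — exclude.
CIF value = FCA price + origin terminal + freight + insurance = 32403.65 + 553.31 + 2077.32 + 106.77 = 35141.05
Import duty = 35141.05 × 14.7% = 5165.73
Buyer bears: origin terminal 553.31 + freight 2077.32 + insurance 106.77 + delivery 1192.31 + duty 5165.73 = 9095.44
Landed cost = invoice 32403.65 + 9095.44 = 41499.09

Total landed cost: EUR 41499.09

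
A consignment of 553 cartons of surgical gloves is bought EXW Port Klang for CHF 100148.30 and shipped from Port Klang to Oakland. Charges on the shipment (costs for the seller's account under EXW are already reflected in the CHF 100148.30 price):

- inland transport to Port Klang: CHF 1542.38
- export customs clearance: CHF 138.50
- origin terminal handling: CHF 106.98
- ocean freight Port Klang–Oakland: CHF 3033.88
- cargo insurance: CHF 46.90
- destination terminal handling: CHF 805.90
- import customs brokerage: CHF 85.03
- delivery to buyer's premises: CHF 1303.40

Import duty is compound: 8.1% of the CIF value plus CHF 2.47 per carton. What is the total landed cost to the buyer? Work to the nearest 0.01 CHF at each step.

Total landed cost: CHF 117083.55

EXW: the seller makes goods available at their premises; the buyer bears all onward costs.
CIF value = EXW price + inland to port + export clearance + origin terminal + freight + insurance = 100148.30 + 1542.38 + 138.50 + 106.98 + 3033.88 + 46.90 = 105016.94
Ad valorem component: 105016.94 × 8.1% = 8506.37
Specific component: 553 × 2.47 = 1365.91
Import duty = 8506.37 + 1365.91 = 9872.28
Buyer bears: inland to port 1542.38 + export clearance 138.50 + origin terminal 106.98 + freight 3033.88 + insurance 46.90 + destination terminal 805.90 + brokerage 85.03 + delivery 1303.40 + duty 9872.28 = 16935.25
Landed cost = invoice 100148.30 + 16935.25 = 117083.55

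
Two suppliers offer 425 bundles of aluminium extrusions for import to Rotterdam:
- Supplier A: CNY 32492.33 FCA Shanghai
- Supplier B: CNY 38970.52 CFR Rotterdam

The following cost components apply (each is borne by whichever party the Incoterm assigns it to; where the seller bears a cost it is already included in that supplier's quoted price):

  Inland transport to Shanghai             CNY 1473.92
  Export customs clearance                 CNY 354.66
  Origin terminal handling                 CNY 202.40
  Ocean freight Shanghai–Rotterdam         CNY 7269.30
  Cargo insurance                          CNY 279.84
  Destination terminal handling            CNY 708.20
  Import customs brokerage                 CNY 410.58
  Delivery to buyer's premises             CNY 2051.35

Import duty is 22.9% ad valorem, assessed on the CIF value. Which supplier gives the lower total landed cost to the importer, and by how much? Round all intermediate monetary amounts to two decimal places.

Supplier A (FCA):
CIF value = FCA price + origin terminal + freight + insurance = 32492.33 + 202.40 + 7269.30 + 279.84 = 40243.87
Import duty = 40243.87 × 22.9% = 9215.85
Buyer bears (A): 202.40 + 7269.30 + 279.84 + 708.20 + 410.58 + 2051.35 = 10921.67
Landed cost (A) = invoice 32492.33 + 10921.67 + duty 9215.85 = 52629.85
Supplier B (CFR):
CIF value = CFR price + insurance = 38970.52 + 279.84 = 39250.36
Import duty = 39250.36 × 22.9% = 8988.33
Buyer bears (B): 279.84 + 708.20 + 410.58 + 2051.35 = 3449.97
Landed cost (B) = invoice 38970.52 + 3449.97 + duty 8988.33 = 51408.82
Difference = |52629.85 − 51408.82| = 1221.03

Supplier B is cheaper by CNY 1221.03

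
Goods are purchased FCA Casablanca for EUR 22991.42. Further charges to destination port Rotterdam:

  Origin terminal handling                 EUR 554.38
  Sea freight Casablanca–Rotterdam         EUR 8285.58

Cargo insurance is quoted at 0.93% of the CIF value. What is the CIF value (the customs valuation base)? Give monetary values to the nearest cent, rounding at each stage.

Let C be the CIF value. C = FCA price + pre-shipment costs + freight + 0.93% × C
C − 0.93% × C = 22991.42 + 554.38 + 8285.58
0.9907 × C = 31831.38
C = 31831.38 / 0.9907 = 32130.19
Insurance premium = 0.93% × 32130.19 = 298.81

CIF value: EUR 32130.19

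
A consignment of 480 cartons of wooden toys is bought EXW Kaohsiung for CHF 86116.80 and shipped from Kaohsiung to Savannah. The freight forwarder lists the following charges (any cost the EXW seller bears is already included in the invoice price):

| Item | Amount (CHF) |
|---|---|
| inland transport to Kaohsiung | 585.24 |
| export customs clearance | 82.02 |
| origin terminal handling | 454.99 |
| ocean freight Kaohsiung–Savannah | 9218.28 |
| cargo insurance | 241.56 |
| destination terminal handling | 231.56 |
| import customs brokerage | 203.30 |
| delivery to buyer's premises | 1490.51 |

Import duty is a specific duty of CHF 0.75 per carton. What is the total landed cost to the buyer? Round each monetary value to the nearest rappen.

Total landed cost: CHF 98984.26

EXW: the seller makes goods available at their premises; the buyer bears all onward costs.
CIF value = EXW price + inland to port + export clearance + origin terminal + freight + insurance = 86116.80 + 585.24 + 82.02 + 454.99 + 9218.28 + 241.56 = 96698.89
Import duty = 480 × 0.75 = 360.00
Buyer bears: inland to port 585.24 + export clearance 82.02 + origin terminal 454.99 + freight 9218.28 + insurance 241.56 + destination terminal 231.56 + brokerage 203.30 + delivery 1490.51 + duty 360.00 = 12867.46
Landed cost = invoice 86116.80 + 12867.46 = 98984.26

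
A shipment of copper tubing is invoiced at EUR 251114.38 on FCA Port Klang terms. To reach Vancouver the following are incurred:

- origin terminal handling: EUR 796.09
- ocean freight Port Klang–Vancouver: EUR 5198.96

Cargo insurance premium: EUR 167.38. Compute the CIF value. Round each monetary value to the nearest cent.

CIF value: EUR 257276.81

CIF = FCA price + pre-shipment costs + freight + insurance
CIF = 251114.38 + 796.09 + 5198.96 + 167.38 = 257276.81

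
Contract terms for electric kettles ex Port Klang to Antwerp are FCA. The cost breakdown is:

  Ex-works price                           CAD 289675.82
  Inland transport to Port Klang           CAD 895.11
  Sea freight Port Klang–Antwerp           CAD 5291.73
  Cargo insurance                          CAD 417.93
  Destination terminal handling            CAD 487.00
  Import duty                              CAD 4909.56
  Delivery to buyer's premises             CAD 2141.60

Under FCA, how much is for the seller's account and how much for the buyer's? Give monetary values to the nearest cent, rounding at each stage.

Seller: CAD 290570.93; buyer: CAD 13247.82

FCA: the seller delivers export-cleared goods to the carrier; the buyer bears costs from that point.
Seller's account: goods 289675.82 + inland to port 895.11 = 290570.93
Buyer's account: freight 5291.73 + insurance 417.93 + destination terminal 487.00 + duty 4909.56 + delivery 2141.60 = 13247.82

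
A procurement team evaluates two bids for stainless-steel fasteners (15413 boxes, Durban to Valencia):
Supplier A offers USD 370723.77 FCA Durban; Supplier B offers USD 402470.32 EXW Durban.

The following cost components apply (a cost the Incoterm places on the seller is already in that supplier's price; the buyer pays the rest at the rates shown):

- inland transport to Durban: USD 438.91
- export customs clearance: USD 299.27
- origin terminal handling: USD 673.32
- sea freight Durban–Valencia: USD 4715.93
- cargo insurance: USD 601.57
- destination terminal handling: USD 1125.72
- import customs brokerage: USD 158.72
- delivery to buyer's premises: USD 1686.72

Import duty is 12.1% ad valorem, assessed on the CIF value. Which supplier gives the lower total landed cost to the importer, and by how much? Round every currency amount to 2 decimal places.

Supplier A is cheaper by USD 36415.38

Supplier A (FCA):
CIF value = FCA price + origin terminal + freight + insurance = 370723.77 + 673.32 + 4715.93 + 601.57 = 376714.59
Import duty = 376714.59 × 12.1% = 45582.47
Buyer bears (A): 673.32 + 4715.93 + 601.57 + 1125.72 + 158.72 + 1686.72 = 8961.98
Landed cost (A) = invoice 370723.77 + 8961.98 + duty 45582.47 = 425268.22
Supplier B (EXW):
CIF value = EXW price + inland to port + export clearance + origin terminal + freight + insurance = 402470.32 + 438.91 + 299.27 + 673.32 + 4715.93 + 601.57 = 409199.32
Import duty = 409199.32 × 12.1% = 49513.12
Buyer bears (B): 438.91 + 299.27 + 673.32 + 4715.93 + 601.57 + 1125.72 + 158.72 + 1686.72 = 9700.16
Landed cost (B) = invoice 402470.32 + 9700.16 + duty 49513.12 = 461683.60
Difference = |425268.22 − 461683.60| = 36415.38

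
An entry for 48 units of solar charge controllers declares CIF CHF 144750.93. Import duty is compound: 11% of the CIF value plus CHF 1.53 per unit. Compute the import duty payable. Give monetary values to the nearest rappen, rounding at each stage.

Import duty: CHF 15996.04

Ad valorem component: 144750.93 × 11% = 15922.60
Specific component: 48 × 1.53 = 73.44
Import duty = 15922.60 + 73.44 = 15996.04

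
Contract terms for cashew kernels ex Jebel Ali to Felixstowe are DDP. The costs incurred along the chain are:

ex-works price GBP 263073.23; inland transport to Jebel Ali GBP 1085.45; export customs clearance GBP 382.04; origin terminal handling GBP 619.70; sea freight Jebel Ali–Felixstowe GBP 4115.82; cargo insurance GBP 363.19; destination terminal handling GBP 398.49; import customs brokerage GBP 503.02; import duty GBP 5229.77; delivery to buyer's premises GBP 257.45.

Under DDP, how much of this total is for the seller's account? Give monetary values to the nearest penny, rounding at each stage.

Seller's account: GBP 276028.16

DDP: the seller bears all costs including import duty.
Seller's account: goods 263073.23 + inland to port 1085.45 + export clearance 382.04 + origin terminal 619.70 + freight 4115.82 + insurance 363.19 + destination terminal 398.49 + brokerage 503.02 + duty 5229.77 + delivery 257.45 = 276028.16
Buyer's account: 0.00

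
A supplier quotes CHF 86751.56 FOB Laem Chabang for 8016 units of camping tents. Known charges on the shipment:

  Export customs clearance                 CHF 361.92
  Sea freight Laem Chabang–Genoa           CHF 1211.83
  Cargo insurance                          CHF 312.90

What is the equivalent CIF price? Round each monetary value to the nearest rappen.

CIF price: CHF 88276.29

Not relevant to the conversion: export clearance — on the seller under both FOB and CIF; already in the FOB price and stays in the CIF price.
From FOB to CIF, the seller additionally bears: freight, insurance.
CIF price = 86751.56 + 1211.83 + 312.90 = 88276.29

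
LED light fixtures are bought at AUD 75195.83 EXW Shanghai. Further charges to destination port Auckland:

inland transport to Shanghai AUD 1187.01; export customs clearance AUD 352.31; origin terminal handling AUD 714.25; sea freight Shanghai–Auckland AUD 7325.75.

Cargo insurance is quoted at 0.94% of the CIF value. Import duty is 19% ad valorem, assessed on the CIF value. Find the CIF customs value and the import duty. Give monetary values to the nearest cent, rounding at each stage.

Let C be the CIF value. C = EXW price + pre-shipment costs + freight + 0.94% × C
C − 0.94% × C = 75195.83 + 1187.01 + 352.31 + 714.25 + 7325.75
0.9906 × C = 84775.15
C = 84775.15 / 0.9906 = 85579.60
Insurance premium = 0.94% × 85579.60 = 804.45
Import duty = 85579.60 × 19% = 16260.12

CIF value: AUD 85579.60; import duty: AUD 16260.12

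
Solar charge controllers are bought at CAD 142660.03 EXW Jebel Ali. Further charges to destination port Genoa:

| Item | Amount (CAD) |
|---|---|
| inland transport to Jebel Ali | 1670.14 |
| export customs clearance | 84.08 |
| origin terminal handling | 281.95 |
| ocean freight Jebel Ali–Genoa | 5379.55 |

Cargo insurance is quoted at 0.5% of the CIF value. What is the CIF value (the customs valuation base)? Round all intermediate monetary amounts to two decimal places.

CIF value: CAD 150829.90

Let C be the CIF value. C = EXW price + pre-shipment costs + freight + 0.5% × C
C − 0.5% × C = 142660.03 + 1670.14 + 84.08 + 281.95 + 5379.55
0.995 × C = 150075.75
C = 150075.75 / 0.995 = 150829.90
Insurance premium = 0.5% × 150829.90 = 754.15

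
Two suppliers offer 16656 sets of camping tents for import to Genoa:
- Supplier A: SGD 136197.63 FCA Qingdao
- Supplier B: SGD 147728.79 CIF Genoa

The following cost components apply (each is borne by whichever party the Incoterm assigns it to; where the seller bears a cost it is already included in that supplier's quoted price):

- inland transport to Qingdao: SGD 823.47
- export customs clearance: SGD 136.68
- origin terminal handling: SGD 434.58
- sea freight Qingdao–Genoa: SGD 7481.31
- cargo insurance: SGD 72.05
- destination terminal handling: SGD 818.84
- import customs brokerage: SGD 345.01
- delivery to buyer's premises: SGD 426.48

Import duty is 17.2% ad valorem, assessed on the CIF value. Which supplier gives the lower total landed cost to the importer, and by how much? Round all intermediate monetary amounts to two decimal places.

Supplier A (FCA):
CIF value = FCA price + origin terminal + freight + insurance = 136197.63 + 434.58 + 7481.31 + 72.05 = 144185.57
Import duty = 144185.57 × 17.2% = 24799.92
Buyer bears (A): 434.58 + 7481.31 + 72.05 + 818.84 + 345.01 + 426.48 = 9578.27
Landed cost (A) = invoice 136197.63 + 9578.27 + duty 24799.92 = 170575.82
Supplier B (CIF):
The CIF price already equals the CIF value: 147728.79
Import duty = 147728.79 × 17.2% = 25409.35
Buyer bears (B): 818.84 + 345.01 + 426.48 = 1590.33
Landed cost (B) = invoice 147728.79 + 1590.33 + duty 25409.35 = 174728.47
Difference = |170575.82 − 174728.47| = 4152.65

Supplier A is cheaper by SGD 4152.65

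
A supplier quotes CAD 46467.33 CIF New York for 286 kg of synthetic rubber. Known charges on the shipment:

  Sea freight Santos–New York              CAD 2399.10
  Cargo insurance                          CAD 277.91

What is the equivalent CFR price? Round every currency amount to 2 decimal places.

Not relevant to the conversion: freight — on the seller under both CIF and CFR; already in the CIF price and stays in the CFR price.
From CIF to CFR, the seller no longer bears: insurance.
CFR price = 46467.33 − 277.91 = 46189.42

CFR price: CAD 46189.42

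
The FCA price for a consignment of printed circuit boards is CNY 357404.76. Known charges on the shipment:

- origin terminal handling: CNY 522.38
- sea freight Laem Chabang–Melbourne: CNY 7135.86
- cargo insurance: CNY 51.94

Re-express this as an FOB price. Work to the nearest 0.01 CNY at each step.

FOB price: CNY 357927.14

Not relevant to the conversion: freight, insurance — on the buyer under both terms; not part of either seller's price.
From FCA to FOB, the seller additionally bears: origin terminal.
FOB price = 357404.76 + 522.38 = 357927.14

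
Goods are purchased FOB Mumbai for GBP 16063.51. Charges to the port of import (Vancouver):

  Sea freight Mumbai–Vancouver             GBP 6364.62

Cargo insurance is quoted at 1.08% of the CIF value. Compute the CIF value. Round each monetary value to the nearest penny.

Let C be the CIF value. C = FOB price + freight + 1.08% × C
C − 1.08% × C = 16063.51 + 6364.62
0.9892 × C = 22428.13
C = 22428.13 / 0.9892 = 22673.00
Insurance premium = 1.08% × 22673.00 = 244.87

CIF value: GBP 22673.00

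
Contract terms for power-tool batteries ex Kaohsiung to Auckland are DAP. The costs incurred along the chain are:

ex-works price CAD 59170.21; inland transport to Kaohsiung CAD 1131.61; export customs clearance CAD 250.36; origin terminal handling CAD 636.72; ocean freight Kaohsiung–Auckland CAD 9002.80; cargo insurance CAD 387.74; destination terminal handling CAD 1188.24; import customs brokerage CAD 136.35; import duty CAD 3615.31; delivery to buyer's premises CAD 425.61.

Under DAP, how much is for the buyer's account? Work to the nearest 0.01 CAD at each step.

Buyer's account: CAD 3751.66

DAP: the seller bears all costs to the named destination except import duty and clearance.
Seller's account: goods 59170.21 + inland to port 1131.61 + export clearance 250.36 + origin terminal 636.72 + freight 9002.80 + insurance 387.74 + destination terminal 1188.24 + delivery 425.61 = 72193.29
Buyer's account: brokerage 136.35 + duty 3615.31 = 3751.66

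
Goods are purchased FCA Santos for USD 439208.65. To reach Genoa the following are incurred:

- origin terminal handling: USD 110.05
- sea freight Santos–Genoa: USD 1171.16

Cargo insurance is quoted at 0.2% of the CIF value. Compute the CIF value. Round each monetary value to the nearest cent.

CIF value: USD 441372.61

Let C be the CIF value. C = FCA price + pre-shipment costs + freight + 0.2% × C
C − 0.2% × C = 439208.65 + 110.05 + 1171.16
0.998 × C = 440489.86
C = 440489.86 / 0.998 = 441372.61
Insurance premium = 0.2% × 441372.61 = 882.75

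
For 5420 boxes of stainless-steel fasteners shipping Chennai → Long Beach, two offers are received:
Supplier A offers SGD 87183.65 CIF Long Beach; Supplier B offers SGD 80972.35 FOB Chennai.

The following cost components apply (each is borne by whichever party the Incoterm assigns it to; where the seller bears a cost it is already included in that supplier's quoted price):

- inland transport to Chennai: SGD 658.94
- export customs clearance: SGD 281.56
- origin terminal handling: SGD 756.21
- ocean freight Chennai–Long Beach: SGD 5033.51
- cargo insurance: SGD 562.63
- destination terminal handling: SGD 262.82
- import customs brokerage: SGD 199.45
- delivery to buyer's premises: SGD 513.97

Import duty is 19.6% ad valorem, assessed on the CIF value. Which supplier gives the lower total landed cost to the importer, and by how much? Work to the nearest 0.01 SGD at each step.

Supplier A (CIF):
The CIF price already equals the CIF value: 87183.65
Import duty = 87183.65 × 19.6% = 17088.00
Buyer bears (A): 262.82 + 199.45 + 513.97 = 976.24
Landed cost (A) = invoice 87183.65 + 976.24 + duty 17088.00 = 105247.89
Supplier B (FOB):
CIF value = FOB price + freight + insurance = 80972.35 + 5033.51 + 562.63 = 86568.49
Import duty = 86568.49 × 19.6% = 16967.42
Buyer bears (B): 5033.51 + 562.63 + 262.82 + 199.45 + 513.97 = 6572.38
Landed cost (B) = invoice 80972.35 + 6572.38 + duty 16967.42 = 104512.15
Difference = |105247.89 − 104512.15| = 735.74

Supplier B is cheaper by SGD 735.74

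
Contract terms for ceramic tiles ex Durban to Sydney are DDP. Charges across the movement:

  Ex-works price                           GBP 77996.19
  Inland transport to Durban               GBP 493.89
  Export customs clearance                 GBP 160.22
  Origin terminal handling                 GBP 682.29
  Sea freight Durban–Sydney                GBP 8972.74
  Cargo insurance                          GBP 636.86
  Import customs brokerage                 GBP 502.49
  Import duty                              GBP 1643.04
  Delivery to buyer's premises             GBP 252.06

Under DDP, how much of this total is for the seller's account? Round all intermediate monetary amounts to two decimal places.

DDP: the seller bears all costs including import duty.
Seller's account: goods 77996.19 + inland to port 493.89 + export clearance 160.22 + origin terminal 682.29 + freight 8972.74 + insurance 636.86 + brokerage 502.49 + duty 1643.04 + delivery 252.06 = 91339.78
Buyer's account: 0.00

Seller's account: GBP 91339.78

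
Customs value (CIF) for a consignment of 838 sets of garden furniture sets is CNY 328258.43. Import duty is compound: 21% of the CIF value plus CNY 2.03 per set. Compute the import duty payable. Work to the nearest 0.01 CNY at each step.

Import duty: CNY 70635.41

Ad valorem component: 328258.43 × 21% = 68934.27
Specific component: 838 × 2.03 = 1701.14
Import duty = 68934.27 + 1701.14 = 70635.41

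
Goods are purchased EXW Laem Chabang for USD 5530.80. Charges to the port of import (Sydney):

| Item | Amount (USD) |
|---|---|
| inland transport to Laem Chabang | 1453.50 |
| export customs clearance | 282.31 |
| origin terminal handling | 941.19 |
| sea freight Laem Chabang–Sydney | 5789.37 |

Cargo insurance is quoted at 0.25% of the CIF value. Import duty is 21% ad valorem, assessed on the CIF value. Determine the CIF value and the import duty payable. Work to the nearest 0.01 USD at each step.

CIF value: USD 14032.25; import duty: USD 2946.77

Let C be the CIF value. C = EXW price + pre-shipment costs + freight + 0.25% × C
C − 0.25% × C = 5530.80 + 1453.50 + 282.31 + 941.19 + 5789.37
0.9975 × C = 13997.17
C = 13997.17 / 0.9975 = 14032.25
Insurance premium = 0.25% × 14032.25 = 35.08
Import duty = 14032.25 × 21% = 2946.77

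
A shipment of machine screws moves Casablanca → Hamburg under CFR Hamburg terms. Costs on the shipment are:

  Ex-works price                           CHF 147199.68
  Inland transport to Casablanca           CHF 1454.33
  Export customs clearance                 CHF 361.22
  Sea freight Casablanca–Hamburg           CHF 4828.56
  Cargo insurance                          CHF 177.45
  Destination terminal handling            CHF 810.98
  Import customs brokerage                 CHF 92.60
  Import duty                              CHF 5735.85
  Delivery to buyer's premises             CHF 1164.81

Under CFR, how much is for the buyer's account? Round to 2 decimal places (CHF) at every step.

CFR: the seller pays costs through ocean freight to the destination port, but not insurance.
Seller's account: goods 147199.68 + inland to port 1454.33 + export clearance 361.22 + freight 4828.56 = 153843.79
Buyer's account: insurance 177.45 + destination terminal 810.98 + brokerage 92.60 + duty 5735.85 + delivery 1164.81 = 7981.69

Buyer's account: CHF 7981.69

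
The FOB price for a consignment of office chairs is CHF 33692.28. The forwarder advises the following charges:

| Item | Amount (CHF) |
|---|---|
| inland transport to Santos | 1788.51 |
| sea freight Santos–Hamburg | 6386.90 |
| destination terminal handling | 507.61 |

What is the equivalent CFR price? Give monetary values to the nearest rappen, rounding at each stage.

CFR price: CHF 40079.18

Not relevant to the conversion: inland to port — on the seller under both FOB and CFR; already in the FOB price and stays in the CFR price. destination terminal — on the buyer under both terms; not part of either seller's price.
From FOB to CFR, the seller additionally bears: freight.
CFR price = 33692.28 + 6386.90 = 40079.18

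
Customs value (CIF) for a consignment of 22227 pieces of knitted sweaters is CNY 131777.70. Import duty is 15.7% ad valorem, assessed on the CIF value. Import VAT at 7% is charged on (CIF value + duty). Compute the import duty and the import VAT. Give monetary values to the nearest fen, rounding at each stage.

Import duty: CNY 20689.10; import VAT: CNY 10672.68

Import duty = 131777.70 × 15.7% = 20689.10
VAT base = CIF + duty = 131777.70 + 20689.10 = 152466.80
Import VAT = 152466.80 × 7% = 10672.68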